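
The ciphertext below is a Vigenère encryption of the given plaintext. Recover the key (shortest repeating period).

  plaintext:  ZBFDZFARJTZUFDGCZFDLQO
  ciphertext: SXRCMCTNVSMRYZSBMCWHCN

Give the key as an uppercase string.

TWMZNX

  i= 0: S-Z = 19 → T
  i= 1: X-B = 22 → W
  i= 2: R-F = 12 → M
  i= 3: C-D = 25 → Z
  i= 4: M-Z = 13 → N
  i= 5: C-F = 23 → X
  i= 6: T-A = 19 → T
  i= 7: N-R = 22 → W
  i= 8: V-J = 12 → M
  i= 9: S-T = 25 → Z
  i=10: M-Z = 13 → N
  i=11: R-U = 23 → X
  i=12: Y-F = 19 → T
  i=13: Z-D = 22 → W
  i=14: S-G = 12 → M
  i=15: B-C = 25 → Z
  i=16: M-Z = 13 → N
  i=17: C-F = 23 → X
  i=18: W-D = 19 → T
  i=19: H-L = 22 → W
  i=20: C-Q = 12 → M
  i=21: N-O = 25 → Z
  shifts repeat with period 6: TWMZNX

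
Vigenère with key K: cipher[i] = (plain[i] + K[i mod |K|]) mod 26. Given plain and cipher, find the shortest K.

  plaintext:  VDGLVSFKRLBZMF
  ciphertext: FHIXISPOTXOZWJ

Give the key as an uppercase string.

KECMNA

  i= 0: F-V = 10 → K
  i= 1: H-D =  4 → E
  i= 2: I-G =  2 → C
  i= 3: X-L = 12 → M
  i= 4: I-V = 13 → N
  i= 5: S-S =  0 → A
  i= 6: P-F = 10 → K
  i= 7: O-K =  4 → E
  i= 8: T-R =  2 → C
  i= 9: X-L = 12 → M
  i=10: O-B = 13 → N
  i=11: Z-Z =  0 → A
  i=12: W-M = 10 → K
  i=13: J-F =  4 → E
  shifts repeat with period 6: KECMNA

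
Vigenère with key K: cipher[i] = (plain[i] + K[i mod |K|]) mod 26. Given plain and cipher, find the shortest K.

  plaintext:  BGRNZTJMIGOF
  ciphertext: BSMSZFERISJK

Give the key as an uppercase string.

AMVF

  i= 0: B-B =  0 → A
  i= 1: S-G = 12 → M
  i= 2: M-R = 21 → V
  i= 3: S-N =  5 → F
  i= 4: Z-Z =  0 → A
  i= 5: F-T = 12 → M
  i= 6: E-J = 21 → V
  i= 7: R-M =  5 → F
  i= 8: I-I =  0 → A
  i= 9: S-G = 12 → M
  i=10: J-O = 21 → V
  i=11: K-F =  5 → F
  shifts repeat with period 4: AMVF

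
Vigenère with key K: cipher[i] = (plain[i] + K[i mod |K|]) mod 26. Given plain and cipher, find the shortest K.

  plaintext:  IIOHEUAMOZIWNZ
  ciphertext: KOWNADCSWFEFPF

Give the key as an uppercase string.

CGIGWJ

  i= 0: K-I =  2 → C
  i= 1: O-I =  6 → G
  i= 2: W-O =  8 → I
  i= 3: N-H =  6 → G
  i= 4: A-E = 22 → W
  i= 5: D-U =  9 → J
  i= 6: C-A =  2 → C
  i= 7: S-M =  6 → G
  i= 8: W-O =  8 → I
  i= 9: F-Z =  6 → G
  i=10: E-I = 22 → W
  i=11: F-W =  9 → J
  i=12: P-N =  2 → C
  i=13: F-Z =  6 → G
  shifts repeat with period 6: CGIGWJ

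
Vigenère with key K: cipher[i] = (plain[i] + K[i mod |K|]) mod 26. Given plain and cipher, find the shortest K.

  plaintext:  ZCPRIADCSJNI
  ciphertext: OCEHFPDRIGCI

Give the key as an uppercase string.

PAPQX

  i= 0: O-Z = 15 → P
  i= 1: C-C =  0 → A
  i= 2: E-P = 15 → P
  i= 3: H-R = 16 → Q
  i= 4: F-I = 23 → X
  i= 5: P-A = 15 → P
  i= 6: D-D =  0 → A
  i= 7: R-C = 15 → P
  i= 8: I-S = 16 → Q
  i= 9: G-J = 23 → X
  i=10: C-N = 15 → P
  i=11: I-I =  0 → A
  shifts repeat with period 5: PAPQX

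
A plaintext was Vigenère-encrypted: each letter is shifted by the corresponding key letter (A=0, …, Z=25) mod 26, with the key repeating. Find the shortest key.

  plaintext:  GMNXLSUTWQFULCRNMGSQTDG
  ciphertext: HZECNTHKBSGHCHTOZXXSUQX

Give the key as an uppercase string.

BNRFC

  i= 0: H-G =  1 → B
  i= 1: Z-M = 13 → N
  i= 2: E-N = 17 → R
  i= 3: C-X =  5 → F
  i= 4: N-L =  2 → C
  i= 5: T-S =  1 → B
  i= 6: H-U = 13 → N
  i= 7: K-T = 17 → R
  i= 8: B-W =  5 → F
  i= 9: S-Q =  2 → C
  i=10: G-F =  1 → B
  i=11: H-U = 13 → N
  i=12: C-L = 17 → R
  i=13: H-C =  5 → F
  i=14: T-R =  2 → C
  i=15: O-N =  1 → B
  i=16: Z-M = 13 → N
  i=17: X-G = 17 → R
  i=18: X-S =  5 → F
  i=19: S-Q =  2 → C
  i=20: U-T =  1 → B
  i=21: Q-D = 13 → N
  i=22: X-G = 17 → R
  shifts repeat with period 5: BNRFC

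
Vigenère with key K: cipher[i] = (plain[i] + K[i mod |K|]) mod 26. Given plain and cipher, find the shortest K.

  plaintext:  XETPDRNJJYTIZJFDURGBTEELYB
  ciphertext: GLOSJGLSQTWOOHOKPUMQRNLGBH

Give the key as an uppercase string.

  i= 0: G-X =  9 → J
  i= 1: L-E =  7 → H
  i= 2: O-T = 21 → V
  i= 3: S-P =  3 → D
  i= 4: J-D =  6 → G
  i= 5: G-R = 15 → P
  i= 6: L-N = 24 → Y
  i= 7: S-J =  9 → J
  i= 8: Q-J =  7 → H
  i= 9: T-Y = 21 → V
  i=10: W-T =  3 → D
  i=11: O-I =  6 → G
  i=12: O-Z = 15 → P
  i=13: H-J = 24 → Y
  i=14: O-F =  9 → J
  i=15: K-D =  7 → H
  i=16: P-U = 21 → V
  i=17: U-R =  3 → D
  i=18: M-G =  6 → G
  i=19: Q-B = 15 → P
  i=20: R-T = 24 → Y
  i=21: N-E =  9 → J
  i=22: L-E =  7 → H
  i=23: G-L = 21 → V
  i=24: B-Y =  3 → D
  i=25: H-B =  6 → G
  shifts repeat with period 7: JHVDGPY

JHVDGPY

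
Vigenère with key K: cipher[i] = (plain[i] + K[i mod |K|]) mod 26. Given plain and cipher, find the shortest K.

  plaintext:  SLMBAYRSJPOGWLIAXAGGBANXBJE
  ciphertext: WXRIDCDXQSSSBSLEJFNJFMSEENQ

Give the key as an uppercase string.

EMFHD

  i= 0: W-S =  4 → E
  i= 1: X-L = 12 → M
  i= 2: R-M =  5 → F
  i= 3: I-B =  7 → H
  i= 4: D-A =  3 → D
  i= 5: C-Y =  4 → E
  i= 6: D-R = 12 → M
  i= 7: X-S =  5 → F
  i= 8: Q-J =  7 → H
  i= 9: S-P =  3 → D
  i=10: S-O =  4 → E
  i=11: S-G = 12 → M
  i=12: B-W =  5 → F
  i=13: S-L =  7 → H
  i=14: L-I =  3 → D
  i=15: E-A =  4 → E
  i=16: J-X = 12 → M
  i=17: F-A =  5 → F
  i=18: N-G =  7 → H
  i=19: J-G =  3 → D
  i=20: F-B =  4 → E
  i=21: M-A = 12 → M
  i=22: S-N =  5 → F
  i=23: E-X =  7 → H
  i=24: E-B =  3 → D
  i=25: N-J =  4 → E
  i=26: Q-E = 12 → M
  shifts repeat with period 5: EMFHD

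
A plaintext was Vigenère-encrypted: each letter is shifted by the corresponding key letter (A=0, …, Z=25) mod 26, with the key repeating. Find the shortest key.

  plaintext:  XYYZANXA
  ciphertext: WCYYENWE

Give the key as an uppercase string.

  i= 0: W-X = 25 → Z
  i= 1: C-Y =  4 → E
  i= 2: Y-Y =  0 → A
  i= 3: Y-Z = 25 → Z
  i= 4: E-A =  4 → E
  i= 5: N-N =  0 → A
  i= 6: W-X = 25 → Z
  i= 7: E-A =  4 → E
  shifts repeat with period 3: ZEA

ZEA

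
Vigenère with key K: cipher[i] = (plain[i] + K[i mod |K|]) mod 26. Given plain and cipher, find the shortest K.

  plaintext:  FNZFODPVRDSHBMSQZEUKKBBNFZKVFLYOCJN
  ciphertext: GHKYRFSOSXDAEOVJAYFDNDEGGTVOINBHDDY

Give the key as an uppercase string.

BULTDCDT

  i= 0: G-F =  1 → B
  i= 1: H-N = 20 → U
  i= 2: K-Z = 11 → L
  i= 3: Y-F = 19 → T
  i= 4: R-O =  3 → D
  i= 5: F-D =  2 → C
  i= 6: S-P =  3 → D
  i= 7: O-V = 19 → T
  i= 8: S-R =  1 → B
  i= 9: X-D = 20 → U
  i=10: D-S = 11 → L
  i=11: A-H = 19 → T
  i=12: E-B =  3 → D
  i=13: O-M =  2 → C
  i=14: V-S =  3 → D
  i=15: J-Q = 19 → T
  i=16: A-Z =  1 → B
  i=17: Y-E = 20 → U
  i=18: F-U = 11 → L
  i=19: D-K = 19 → T
  i=20: N-K =  3 → D
  i=21: D-B =  2 → C
  i=22: E-B =  3 → D
  i=23: G-N = 19 → T
  i=24: G-F =  1 → B
  i=25: T-Z = 20 → U
  i=26: V-K = 11 → L
  i=27: O-V = 19 → T
  i=28: I-F =  3 → D
  i=29: N-L =  2 → C
  i=30: B-Y =  3 → D
  i=31: H-O = 19 → T
  i=32: D-C =  1 → B
  i=33: D-J = 20 → U
  i=34: Y-N = 11 → L
  shifts repeat with period 8: BULTDCDT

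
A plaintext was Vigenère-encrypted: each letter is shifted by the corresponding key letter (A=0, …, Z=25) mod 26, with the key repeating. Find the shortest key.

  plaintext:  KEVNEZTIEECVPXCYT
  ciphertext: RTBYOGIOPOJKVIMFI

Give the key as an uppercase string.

  i= 0: R-K =  7 → H
  i= 1: T-E = 15 → P
  i= 2: B-V =  6 → G
  i= 3: Y-N = 11 → L
  i= 4: O-E = 10 → K
  i= 5: G-Z =  7 → H
  i= 6: I-T = 15 → P
  i= 7: O-I =  6 → G
  i= 8: P-E = 11 → L
  i= 9: O-E = 10 → K
  i=10: J-C =  7 → H
  i=11: K-V = 15 → P
  i=12: V-P =  6 → G
  i=13: I-X = 11 → L
  i=14: M-C = 10 → K
  i=15: F-Y =  7 → H
  i=16: I-T = 15 → P
  shifts repeat with period 5: HPGLK

HPGLK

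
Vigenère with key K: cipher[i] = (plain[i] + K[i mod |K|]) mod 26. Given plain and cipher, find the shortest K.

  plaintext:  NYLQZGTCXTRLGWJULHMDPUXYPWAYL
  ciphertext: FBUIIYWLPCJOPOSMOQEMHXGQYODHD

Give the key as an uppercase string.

  i= 0: F-N = 18 → S
  i= 1: B-Y =  3 → D
  i= 2: U-L =  9 → J
  i= 3: I-Q = 18 → S
  i= 4: I-Z =  9 → J
  i= 5: Y-G = 18 → S
  i= 6: W-T =  3 → D
  i= 7: L-C =  9 → J
  i= 8: P-X = 18 → S
  i= 9: C-T =  9 → J
  i=10: J-R = 18 → S
  i=11: O-L =  3 → D
  i=12: P-G =  9 → J
  i=13: O-W = 18 → S
  i=14: S-J =  9 → J
  i=15: M-U = 18 → S
  i=16: O-L =  3 → D
  i=17: Q-H =  9 → J
  i=18: E-M = 18 → S
  i=19: M-D =  9 → J
  i=20: H-P = 18 → S
  i=21: X-U =  3 → D
  i=22: G-X =  9 → J
  i=23: Q-Y = 18 → S
  i=24: Y-P =  9 → J
  i=25: O-W = 18 → S
  i=26: D-A =  3 → D
  i=27: H-Y =  9 → J
  i=28: D-L = 18 → S
  shifts repeat with period 5: SDJSJ

SDJSJ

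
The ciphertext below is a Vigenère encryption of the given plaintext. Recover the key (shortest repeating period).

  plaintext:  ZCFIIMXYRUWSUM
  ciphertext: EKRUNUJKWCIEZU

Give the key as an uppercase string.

FIMM

  i= 0: E-Z =  5 → F
  i= 1: K-C =  8 → I
  i= 2: R-F = 12 → M
  i= 3: U-I = 12 → M
  i= 4: N-I =  5 → F
  i= 5: U-M =  8 → I
  i= 6: J-X = 12 → M
  i= 7: K-Y = 12 → M
  i= 8: W-R =  5 → F
  i= 9: C-U =  8 → I
  i=10: I-W = 12 → M
  i=11: E-S = 12 → M
  i=12: Z-U =  5 → F
  i=13: U-M =  8 → I
  shifts repeat with period 4: FIMM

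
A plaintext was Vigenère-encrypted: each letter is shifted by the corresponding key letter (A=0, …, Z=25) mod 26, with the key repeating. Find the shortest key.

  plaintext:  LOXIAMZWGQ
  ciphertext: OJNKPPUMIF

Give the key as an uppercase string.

  i= 0: O-L =  3 → D
  i= 1: J-O = 21 → V
  i= 2: N-X = 16 → Q
  i= 3: K-I =  2 → C
  i= 4: P-A = 15 → P
  i= 5: P-M =  3 → D
  i= 6: U-Z = 21 → V
  i= 7: M-W = 16 → Q
  i= 8: I-G =  2 → C
  i= 9: F-Q = 15 → P
  shifts repeat with period 5: DVQCP

DVQCP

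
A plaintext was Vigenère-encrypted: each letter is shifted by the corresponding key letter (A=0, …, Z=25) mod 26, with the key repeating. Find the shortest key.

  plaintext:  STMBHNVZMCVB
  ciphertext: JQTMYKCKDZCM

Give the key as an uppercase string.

RXHL

  i= 0: J-S = 17 → R
  i= 1: Q-T = 23 → X
  i= 2: T-M =  7 → H
  i= 3: M-B = 11 → L
  i= 4: Y-H = 17 → R
  i= 5: K-N = 23 → X
  i= 6: C-V =  7 → H
  i= 7: K-Z = 11 → L
  i= 8: D-M = 17 → R
  i= 9: Z-C = 23 → X
  i=10: C-V =  7 → H
  i=11: M-B = 11 → L
  shifts repeat with period 4: RXHL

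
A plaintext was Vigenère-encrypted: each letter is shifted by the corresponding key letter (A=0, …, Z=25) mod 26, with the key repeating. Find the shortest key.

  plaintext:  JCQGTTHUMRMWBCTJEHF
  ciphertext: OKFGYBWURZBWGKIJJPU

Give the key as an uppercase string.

  i= 0: O-J =  5 → F
  i= 1: K-C =  8 → I
  i= 2: F-Q = 15 → P
  i= 3: G-G =  0 → A
  i= 4: Y-T =  5 → F
  i= 5: B-T =  8 → I
  i= 6: W-H = 15 → P
  i= 7: U-U =  0 → A
  i= 8: R-M =  5 → F
  i= 9: Z-R =  8 → I
  i=10: B-M = 15 → P
  i=11: W-W =  0 → A
  i=12: G-B =  5 → F
  i=13: K-C =  8 → I
  i=14: I-T = 15 → P
  i=15: J-J =  0 → A
  i=16: J-E =  5 → F
  i=17: P-H =  8 → I
  i=18: U-F = 15 → P
  shifts repeat with period 4: FIPA

FIPA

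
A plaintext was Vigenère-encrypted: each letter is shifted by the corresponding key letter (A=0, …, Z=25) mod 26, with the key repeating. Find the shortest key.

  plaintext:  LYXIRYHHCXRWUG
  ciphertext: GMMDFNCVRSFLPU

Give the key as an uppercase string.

VOP

  i= 0: G-L = 21 → V
  i= 1: M-Y = 14 → O
  i= 2: M-X = 15 → P
  i= 3: D-I = 21 → V
  i= 4: F-R = 14 → O
  i= 5: N-Y = 15 → P
  i= 6: C-H = 21 → V
  i= 7: V-H = 14 → O
  i= 8: R-C = 15 → P
  i= 9: S-X = 21 → V
  i=10: F-R = 14 → O
  i=11: L-W = 15 → P
  i=12: P-U = 21 → V
  i=13: U-G = 14 → O
  shifts repeat with period 3: VOP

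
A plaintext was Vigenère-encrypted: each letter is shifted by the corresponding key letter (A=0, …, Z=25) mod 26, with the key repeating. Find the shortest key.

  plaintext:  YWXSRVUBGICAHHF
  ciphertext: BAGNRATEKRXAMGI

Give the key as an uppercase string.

DEJVAFZ

  i= 0: B-Y =  3 → D
  i= 1: A-W =  4 → E
  i= 2: G-X =  9 → J
  i= 3: N-S = 21 → V
  i= 4: R-R =  0 → A
  i= 5: A-V =  5 → F
  i= 6: T-U = 25 → Z
  i= 7: E-B =  3 → D
  i= 8: K-G =  4 → E
  i= 9: R-I =  9 → J
  i=10: X-C = 21 → V
  i=11: A-A =  0 → A
  i=12: M-H =  5 → F
  i=13: G-H = 25 → Z
  i=14: I-F =  3 → D
  shifts repeat with period 7: DEJVAFZ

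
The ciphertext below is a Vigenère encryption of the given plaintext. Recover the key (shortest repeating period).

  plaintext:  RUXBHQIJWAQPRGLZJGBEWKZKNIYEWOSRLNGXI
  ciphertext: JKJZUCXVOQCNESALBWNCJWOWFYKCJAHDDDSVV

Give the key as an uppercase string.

  i= 0: J-R = 18 → S
  i= 1: K-U = 16 → Q
  i= 2: J-X = 12 → M
  i= 3: Z-B = 24 → Y
  i= 4: U-H = 13 → N
  i= 5: C-Q = 12 → M
  i= 6: X-I = 15 → P
  i= 7: V-J = 12 → M
  i= 8: O-W = 18 → S
  i= 9: Q-A = 16 → Q
  i=10: C-Q = 12 → M
  i=11: N-P = 24 → Y
  i=12: E-R = 13 → N
  i=13: S-G = 12 → M
  i=14: A-L = 15 → P
  i=15: L-Z = 12 → M
  i=16: B-J = 18 → S
  i=17: W-G = 16 → Q
  i=18: N-B = 12 → M
  i=19: C-E = 24 → Y
  i=20: J-W = 13 → N
  i=21: W-K = 12 → M
  i=22: O-Z = 15 → P
  i=23: W-K = 12 → M
  i=24: F-N = 18 → S
  i=25: Y-I = 16 → Q
  i=26: K-Y = 12 → M
  i=27: C-E = 24 → Y
  i=28: J-W = 13 → N
  i=29: A-O = 12 → M
  i=30: H-S = 15 → P
  i=31: D-R = 12 → M
  i=32: D-L = 18 → S
  i=33: D-N = 16 → Q
  i=34: S-G = 12 → M
  i=35: V-X = 24 → Y
  i=36: V-I = 13 → N
  shifts repeat with period 8: SQMYNMPM

SQMYNMPM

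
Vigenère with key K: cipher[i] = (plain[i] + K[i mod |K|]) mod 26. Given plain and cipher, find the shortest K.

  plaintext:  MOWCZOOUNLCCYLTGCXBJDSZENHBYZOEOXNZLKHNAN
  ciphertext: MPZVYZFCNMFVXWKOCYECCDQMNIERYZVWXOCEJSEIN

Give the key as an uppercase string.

  i= 0: M-M =  0 → A
  i= 1: P-O =  1 → B
  i= 2: Z-W =  3 → D
  i= 3: V-C = 19 → T
  i= 4: Y-Z = 25 → Z
  i= 5: Z-O = 11 → L
  i= 6: F-O = 17 → R
  i= 7: C-U =  8 → I
  i= 8: N-N =  0 → A
  i= 9: M-L =  1 → B
  i=10: F-C =  3 → D
  i=11: V-C = 19 → T
  i=12: X-Y = 25 → Z
  i=13: W-L = 11 → L
  i=14: K-T = 17 → R
  i=15: O-G =  8 → I
  i=16: C-C =  0 → A
  i=17: Y-X =  1 → B
  i=18: E-B =  3 → D
  i=19: C-J = 19 → T
  i=20: C-D = 25 → Z
  i=21: D-S = 11 → L
  i=22: Q-Z = 17 → R
  i=23: M-E =  8 → I
  i=24: N-N =  0 → A
  i=25: I-H =  1 → B
  i=26: E-B =  3 → D
  i=27: R-Y = 19 → T
  i=28: Y-Z = 25 → Z
  i=29: Z-O = 11 → L
  i=30: V-E = 17 → R
  i=31: W-O =  8 → I
  i=32: X-X =  0 → A
  i=33: O-N =  1 → B
  i=34: C-Z =  3 → D
  i=35: E-L = 19 → T
  i=36: J-K = 25 → Z
  i=37: S-H = 11 → L
  i=38: E-N = 17 → R
  i=39: I-A =  8 → I
  i=40: N-N =  0 → A
  shifts repeat with period 8: ABDTZLRI

ABDTZLRI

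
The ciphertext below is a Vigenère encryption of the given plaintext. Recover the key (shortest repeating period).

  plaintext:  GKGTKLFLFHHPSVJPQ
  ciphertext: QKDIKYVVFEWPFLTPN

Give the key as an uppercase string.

  i= 0: Q-G = 10 → K
  i= 1: K-K =  0 → A
  i= 2: D-G = 23 → X
  i= 3: I-T = 15 → P
  i= 4: K-K =  0 → A
  i= 5: Y-L = 13 → N
  i= 6: V-F = 16 → Q
  i= 7: V-L = 10 → K
  i= 8: F-F =  0 → A
  i= 9: E-H = 23 → X
  i=10: W-H = 15 → P
  i=11: P-P =  0 → A
  i=12: F-S = 13 → N
  i=13: L-V = 16 → Q
  i=14: T-J = 10 → K
  i=15: P-P =  0 → A
  i=16: N-Q = 23 → X
  shifts repeat with period 7: KAXPANQ

KAXPANQ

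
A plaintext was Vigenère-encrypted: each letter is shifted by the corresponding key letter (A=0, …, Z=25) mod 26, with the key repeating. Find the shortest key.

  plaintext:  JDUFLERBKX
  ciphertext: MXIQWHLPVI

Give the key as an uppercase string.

DUOLL

  i= 0: M-J =  3 → D
  i= 1: X-D = 20 → U
  i= 2: I-U = 14 → O
  i= 3: Q-F = 11 → L
  i= 4: W-L = 11 → L
  i= 5: H-E =  3 → D
  i= 6: L-R = 20 → U
  i= 7: P-B = 14 → O
  i= 8: V-K = 11 → L
  i= 9: I-X = 11 → L
  shifts repeat with period 5: DUOLL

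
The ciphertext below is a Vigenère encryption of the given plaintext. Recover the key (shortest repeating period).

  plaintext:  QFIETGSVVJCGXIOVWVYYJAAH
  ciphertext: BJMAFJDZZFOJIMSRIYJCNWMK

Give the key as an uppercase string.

  i= 0: B-Q = 11 → L
  i= 1: J-F =  4 → E
  i= 2: M-I =  4 → E
  i= 3: A-E = 22 → W
  i= 4: F-T = 12 → M
  i= 5: J-G =  3 → D
  i= 6: D-S = 11 → L
  i= 7: Z-V =  4 → E
  i= 8: Z-V =  4 → E
  i= 9: F-J = 22 → W
  i=10: O-C = 12 → M
  i=11: J-G =  3 → D
  i=12: I-X = 11 → L
  i=13: M-I =  4 → E
  i=14: S-O =  4 → E
  i=15: R-V = 22 → W
  i=16: I-W = 12 → M
  i=17: Y-V =  3 → D
  i=18: J-Y = 11 → L
  i=19: C-Y =  4 → E
  i=20: N-J =  4 → E
  i=21: W-A = 22 → W
  i=22: M-A = 12 → M
  i=23: K-H =  3 → D
  shifts repeat with period 6: LEEWMD

LEEWMD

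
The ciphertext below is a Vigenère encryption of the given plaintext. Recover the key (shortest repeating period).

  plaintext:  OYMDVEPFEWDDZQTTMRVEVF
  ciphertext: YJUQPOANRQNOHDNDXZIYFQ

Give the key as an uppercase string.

  i= 0: Y-O = 10 → K
  i= 1: J-Y = 11 → L
  i= 2: U-M =  8 → I
  i= 3: Q-D = 13 → N
  i= 4: P-V = 20 → U
  i= 5: O-E = 10 → K
  i= 6: A-P = 11 → L
  i= 7: N-F =  8 → I
  i= 8: R-E = 13 → N
  i= 9: Q-W = 20 → U
  i=10: N-D = 10 → K
  i=11: O-D = 11 → L
  i=12: H-Z =  8 → I
  i=13: D-Q = 13 → N
  i=14: N-T = 20 → U
  i=15: D-T = 10 → K
  i=16: X-M = 11 → L
  i=17: Z-R =  8 → I
  i=18: I-V = 13 → N
  i=19: Y-E = 20 → U
  i=20: F-V = 10 → K
  i=21: Q-F = 11 → L
  shifts repeat with period 5: KLINU

KLINU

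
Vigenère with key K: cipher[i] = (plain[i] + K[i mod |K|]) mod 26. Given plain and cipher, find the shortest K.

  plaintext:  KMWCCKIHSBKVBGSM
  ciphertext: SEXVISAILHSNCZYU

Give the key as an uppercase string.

  i= 0: S-K =  8 → I
  i= 1: E-M = 18 → S
  i= 2: X-W =  1 → B
  i= 3: V-C = 19 → T
  i= 4: I-C =  6 → G
  i= 5: S-K =  8 → I
  i= 6: A-I = 18 → S
  i= 7: I-H =  1 → B
  i= 8: L-S = 19 → T
  i= 9: H-B =  6 → G
  i=10: S-K =  8 → I
  i=11: N-V = 18 → S
  i=12: C-B =  1 → B
  i=13: Z-G = 19 → T
  i=14: Y-S =  6 → G
  i=15: U-M =  8 → I
  shifts repeat with period 5: ISBTG

ISBTG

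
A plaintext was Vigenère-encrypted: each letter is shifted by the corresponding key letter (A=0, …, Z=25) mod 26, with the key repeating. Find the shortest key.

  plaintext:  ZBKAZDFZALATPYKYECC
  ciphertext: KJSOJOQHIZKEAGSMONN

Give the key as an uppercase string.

  i= 0: K-Z = 11 → L
  i= 1: J-B =  8 → I
  i= 2: S-K =  8 → I
  i= 3: O-A = 14 → O
  i= 4: J-Z = 10 → K
  i= 5: O-D = 11 → L
  i= 6: Q-F = 11 → L
  i= 7: H-Z =  8 → I
  i= 8: I-A =  8 → I
  i= 9: Z-L = 14 → O
  i=10: K-A = 10 → K
  i=11: E-T = 11 → L
  i=12: A-P = 11 → L
  i=13: G-Y =  8 → I
  i=14: S-K =  8 → I
  i=15: M-Y = 14 → O
  i=16: O-E = 10 → K
  i=17: N-C = 11 → L
  i=18: N-C = 11 → L
  shifts repeat with period 6: LIIOKL

LIIOKL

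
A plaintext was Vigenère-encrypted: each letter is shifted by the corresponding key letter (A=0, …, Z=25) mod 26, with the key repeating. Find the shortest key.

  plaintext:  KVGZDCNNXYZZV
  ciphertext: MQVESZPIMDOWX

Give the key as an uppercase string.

  i= 0: M-K =  2 → C
  i= 1: Q-V = 21 → V
  i= 2: V-G = 15 → P
  i= 3: E-Z =  5 → F
  i= 4: S-D = 15 → P
  i= 5: Z-C = 23 → X
  i= 6: P-N =  2 → C
  i= 7: I-N = 21 → V
  i= 8: M-X = 15 → P
  i= 9: D-Y =  5 → F
  i=10: O-Z = 15 → P
  i=11: W-Z = 23 → X
  i=12: X-V =  2 → C
  shifts repeat with period 6: CVPFPX

CVPFPX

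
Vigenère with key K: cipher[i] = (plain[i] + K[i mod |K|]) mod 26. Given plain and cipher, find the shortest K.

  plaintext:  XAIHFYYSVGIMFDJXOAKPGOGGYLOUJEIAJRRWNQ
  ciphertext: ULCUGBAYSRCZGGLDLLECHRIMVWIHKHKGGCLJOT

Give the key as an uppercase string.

XLUNBDCG

  i= 0: U-X = 23 → X
  i= 1: L-A = 11 → L
  i= 2: C-I = 20 → U
  i= 3: U-H = 13 → N
  i= 4: G-F =  1 → B
  i= 5: B-Y =  3 → D
  i= 6: A-Y =  2 → C
  i= 7: Y-S =  6 → G
  i= 8: S-V = 23 → X
  i= 9: R-G = 11 → L
  i=10: C-I = 20 → U
  i=11: Z-M = 13 → N
  i=12: G-F =  1 → B
  i=13: G-D =  3 → D
  i=14: L-J =  2 → C
  i=15: D-X =  6 → G
  i=16: L-O = 23 → X
  i=17: L-A = 11 → L
  i=18: E-K = 20 → U
  i=19: C-P = 13 → N
  i=20: H-G =  1 → B
  i=21: R-O =  3 → D
  i=22: I-G =  2 → C
  i=23: M-G =  6 → G
  i=24: V-Y = 23 → X
  i=25: W-L = 11 → L
  i=26: I-O = 20 → U
  i=27: H-U = 13 → N
  i=28: K-J =  1 → B
  i=29: H-E =  3 → D
  i=30: K-I =  2 → C
  i=31: G-A =  6 → G
  i=32: G-J = 23 → X
  i=33: C-R = 11 → L
  i=34: L-R = 20 → U
  i=35: J-W = 13 → N
  i=36: O-N =  1 → B
  i=37: T-Q =  3 → D
  shifts repeat with period 8: XLUNBDCG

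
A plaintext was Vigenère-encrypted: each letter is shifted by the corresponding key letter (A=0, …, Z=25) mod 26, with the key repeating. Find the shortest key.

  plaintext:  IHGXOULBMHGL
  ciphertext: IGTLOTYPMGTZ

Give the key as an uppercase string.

AZNO

  i= 0: I-I =  0 → A
  i= 1: G-H = 25 → Z
  i= 2: T-G = 13 → N
  i= 3: L-X = 14 → O
  i= 4: O-O =  0 → A
  i= 5: T-U = 25 → Z
  i= 6: Y-L = 13 → N
  i= 7: P-B = 14 → O
  i= 8: M-M =  0 → A
  i= 9: G-H = 25 → Z
  i=10: T-G = 13 → N
  i=11: Z-L = 14 → O
  shifts repeat with period 4: AZNO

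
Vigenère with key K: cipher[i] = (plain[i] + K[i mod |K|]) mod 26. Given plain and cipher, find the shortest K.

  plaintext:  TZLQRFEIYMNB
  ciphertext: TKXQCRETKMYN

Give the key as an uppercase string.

ALM

  i= 0: T-T =  0 → A
  i= 1: K-Z = 11 → L
  i= 2: X-L = 12 → M
  i= 3: Q-Q =  0 → A
  i= 4: C-R = 11 → L
  i= 5: R-F = 12 → M
  i= 6: E-E =  0 → A
  i= 7: T-I = 11 → L
  i= 8: K-Y = 12 → M
  i= 9: M-M =  0 → A
  i=10: Y-N = 11 → L
  i=11: N-B = 12 → M
  shifts repeat with period 3: ALM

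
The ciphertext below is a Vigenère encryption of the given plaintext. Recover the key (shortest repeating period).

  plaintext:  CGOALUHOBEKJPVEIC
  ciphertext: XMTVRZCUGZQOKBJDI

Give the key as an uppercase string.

VGF

  i= 0: X-C = 21 → V
  i= 1: M-G =  6 → G
  i= 2: T-O =  5 → F
  i= 3: V-A = 21 → V
  i= 4: R-L =  6 → G
  i= 5: Z-U =  5 → F
  i= 6: C-H = 21 → V
  i= 7: U-O =  6 → G
  i= 8: G-B =  5 → F
  i= 9: Z-E = 21 → V
  i=10: Q-K =  6 → G
  i=11: O-J =  5 → F
  i=12: K-P = 21 → V
  i=13: B-V =  6 → G
  i=14: J-E =  5 → F
  i=15: D-I = 21 → V
  i=16: I-C =  6 → G
  shifts repeat with period 3: VGF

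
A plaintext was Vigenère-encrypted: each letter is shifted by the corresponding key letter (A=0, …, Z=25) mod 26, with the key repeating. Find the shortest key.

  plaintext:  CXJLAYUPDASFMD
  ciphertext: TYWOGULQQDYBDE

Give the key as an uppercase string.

RBNDGW

  i= 0: T-C = 17 → R
  i= 1: Y-X =  1 → B
  i= 2: W-J = 13 → N
  i= 3: O-L =  3 → D
  i= 4: G-A =  6 → G
  i= 5: U-Y = 22 → W
  i= 6: L-U = 17 → R
  i= 7: Q-P =  1 → B
  i= 8: Q-D = 13 → N
  i= 9: D-A =  3 → D
  i=10: Y-S =  6 → G
  i=11: B-F = 22 → W
  i=12: D-M = 17 → R
  i=13: E-D =  1 → B
  shifts repeat with period 6: RBNDGW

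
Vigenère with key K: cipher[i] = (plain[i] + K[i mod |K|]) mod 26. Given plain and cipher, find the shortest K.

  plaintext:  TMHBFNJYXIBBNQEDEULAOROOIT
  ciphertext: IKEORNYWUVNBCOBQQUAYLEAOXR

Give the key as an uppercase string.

PYXNMA

  i= 0: I-T = 15 → P
  i= 1: K-M = 24 → Y
  i= 2: E-H = 23 → X
  i= 3: O-B = 13 → N
  i= 4: R-F = 12 → M
  i= 5: N-N =  0 → A
  i= 6: Y-J = 15 → P
  i= 7: W-Y = 24 → Y
  i= 8: U-X = 23 → X
  i= 9: V-I = 13 → N
  i=10: N-B = 12 → M
  i=11: B-B =  0 → A
  i=12: C-N = 15 → P
  i=13: O-Q = 24 → Y
  i=14: B-E = 23 → X
  i=15: Q-D = 13 → N
  i=16: Q-E = 12 → M
  i=17: U-U =  0 → A
  i=18: A-L = 15 → P
  i=19: Y-A = 24 → Y
  i=20: L-O = 23 → X
  i=21: E-R = 13 → N
  i=22: A-O = 12 → M
  i=23: O-O =  0 → A
  i=24: X-I = 15 → P
  i=25: R-T = 24 → Y
  shifts repeat with period 6: PYXNMA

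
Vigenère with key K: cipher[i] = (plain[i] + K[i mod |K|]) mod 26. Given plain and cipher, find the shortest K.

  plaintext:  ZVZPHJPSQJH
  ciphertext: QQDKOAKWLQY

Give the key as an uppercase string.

RVEVH

  i= 0: Q-Z = 17 → R
  i= 1: Q-V = 21 → V
  i= 2: D-Z =  4 → E
  i= 3: K-P = 21 → V
  i= 4: O-H =  7 → H
  i= 5: A-J = 17 → R
  i= 6: K-P = 21 → V
  i= 7: W-S =  4 → E
  i= 8: L-Q = 21 → V
  i= 9: Q-J =  7 → H
  i=10: Y-H = 17 → R
  shifts repeat with period 5: RVEVH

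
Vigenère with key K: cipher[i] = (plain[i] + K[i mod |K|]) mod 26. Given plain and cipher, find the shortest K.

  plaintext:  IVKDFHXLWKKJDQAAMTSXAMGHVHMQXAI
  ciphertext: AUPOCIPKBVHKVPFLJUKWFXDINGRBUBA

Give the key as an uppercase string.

SZFLXB

  i= 0: A-I = 18 → S
  i= 1: U-V = 25 → Z
  i= 2: P-K =  5 → F
  i= 3: O-D = 11 → L
  i= 4: C-F = 23 → X
  i= 5: I-H =  1 → B
  i= 6: P-X = 18 → S
  i= 7: K-L = 25 → Z
  i= 8: B-W =  5 → F
  i= 9: V-K = 11 → L
  i=10: H-K = 23 → X
  i=11: K-J =  1 → B
  i=12: V-D = 18 → S
  i=13: P-Q = 25 → Z
  i=14: F-A =  5 → F
  i=15: L-A = 11 → L
  i=16: J-M = 23 → X
  i=17: U-T =  1 → B
  i=18: K-S = 18 → S
  i=19: W-X = 25 → Z
  i=20: F-A =  5 → F
  i=21: X-M = 11 → L
  i=22: D-G = 23 → X
  i=23: I-H =  1 → B
  i=24: N-V = 18 → S
  i=25: G-H = 25 → Z
  i=26: R-M =  5 → F
  i=27: B-Q = 11 → L
  i=28: U-X = 23 → X
  i=29: B-A =  1 → B
  i=30: A-I = 18 → S
  shifts repeat with period 6: SZFLXB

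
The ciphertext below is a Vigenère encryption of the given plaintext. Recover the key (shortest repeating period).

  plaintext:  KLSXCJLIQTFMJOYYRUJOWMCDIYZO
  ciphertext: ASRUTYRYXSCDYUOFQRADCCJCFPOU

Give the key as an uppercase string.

QHZXRPG

  i= 0: A-K = 16 → Q
  i= 1: S-L =  7 → H
  i= 2: R-S = 25 → Z
  i= 3: U-X = 23 → X
  i= 4: T-C = 17 → R
  i= 5: Y-J = 15 → P
  i= 6: R-L =  6 → G
  i= 7: Y-I = 16 → Q
  i= 8: X-Q =  7 → H
  i= 9: S-T = 25 → Z
  i=10: C-F = 23 → X
  i=11: D-M = 17 → R
  i=12: Y-J = 15 → P
  i=13: U-O =  6 → G
  i=14: O-Y = 16 → Q
  i=15: F-Y =  7 → H
  i=16: Q-R = 25 → Z
  i=17: R-U = 23 → X
  i=18: A-J = 17 → R
  i=19: D-O = 15 → P
  i=20: C-W =  6 → G
  i=21: C-M = 16 → Q
  i=22: J-C =  7 → H
  i=23: C-D = 25 → Z
  i=24: F-I = 23 → X
  i=25: P-Y = 17 → R
  i=26: O-Z = 15 → P
  i=27: U-O =  6 → G
  shifts repeat with period 7: QHZXRPG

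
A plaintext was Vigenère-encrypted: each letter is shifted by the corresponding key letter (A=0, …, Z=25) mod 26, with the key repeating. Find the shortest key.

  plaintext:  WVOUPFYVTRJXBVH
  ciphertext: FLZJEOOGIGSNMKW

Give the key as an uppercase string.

  i= 0: F-W =  9 → J
  i= 1: L-V = 16 → Q
  i= 2: Z-O = 11 → L
  i= 3: J-U = 15 → P
  i= 4: E-P = 15 → P
  i= 5: O-F =  9 → J
  i= 6: O-Y = 16 → Q
  i= 7: G-V = 11 → L
  i= 8: I-T = 15 → P
  i= 9: G-R = 15 → P
  i=10: S-J =  9 → J
  i=11: N-X = 16 → Q
  i=12: M-B = 11 → L
  i=13: K-V = 15 → P
  i=14: W-H = 15 → P
  shifts repeat with period 5: JQLPP

JQLPP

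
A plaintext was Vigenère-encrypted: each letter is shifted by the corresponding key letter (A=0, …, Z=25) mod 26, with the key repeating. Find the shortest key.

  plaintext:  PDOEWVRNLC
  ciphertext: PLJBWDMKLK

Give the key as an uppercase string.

  i= 0: P-P =  0 → A
  i= 1: L-D =  8 → I
  i= 2: J-O = 21 → V
  i= 3: B-E = 23 → X
  i= 4: W-W =  0 → A
  i= 5: D-V =  8 → I
  i= 6: M-R = 21 → V
  i= 7: K-N = 23 → X
  i= 8: L-L =  0 → A
  i= 9: K-C =  8 → I
  shifts repeat with period 4: AIVX

AIVX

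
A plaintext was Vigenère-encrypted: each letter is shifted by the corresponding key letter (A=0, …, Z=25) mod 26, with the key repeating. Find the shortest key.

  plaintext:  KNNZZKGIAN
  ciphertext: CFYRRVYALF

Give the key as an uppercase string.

SSL

  i= 0: C-K = 18 → S
  i= 1: F-N = 18 → S
  i= 2: Y-N = 11 → L
  i= 3: R-Z = 18 → S
  i= 4: R-Z = 18 → S
  i= 5: V-K = 11 → L
  i= 6: Y-G = 18 → S
  i= 7: A-I = 18 → S
  i= 8: L-A = 11 → L
  i= 9: F-N = 18 → S
  shifts repeat with period 3: SSL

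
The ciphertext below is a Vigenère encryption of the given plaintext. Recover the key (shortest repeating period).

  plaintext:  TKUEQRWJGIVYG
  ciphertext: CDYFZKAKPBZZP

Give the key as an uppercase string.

JTEB

  i= 0: C-T =  9 → J
  i= 1: D-K = 19 → T
  i= 2: Y-U =  4 → E
  i= 3: F-E =  1 → B
  i= 4: Z-Q =  9 → J
  i= 5: K-R = 19 → T
  i= 6: A-W =  4 → E
  i= 7: K-J =  1 → B
  i= 8: P-G =  9 → J
  i= 9: B-I = 19 → T
  i=10: Z-V =  4 → E
  i=11: Z-Y =  1 → B
  i=12: P-G =  9 → J
  shifts repeat with period 4: JTEB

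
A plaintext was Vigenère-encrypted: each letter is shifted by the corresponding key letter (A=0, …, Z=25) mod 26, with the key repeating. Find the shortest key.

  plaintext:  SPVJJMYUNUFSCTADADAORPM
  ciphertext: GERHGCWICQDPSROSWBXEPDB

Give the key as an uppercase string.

  i= 0: G-S = 14 → O
  i= 1: E-P = 15 → P
  i= 2: R-V = 22 → W
  i= 3: H-J = 24 → Y
  i= 4: G-J = 23 → X
  i= 5: C-M = 16 → Q
  i= 6: W-Y = 24 → Y
  i= 7: I-U = 14 → O
  i= 8: C-N = 15 → P
  i= 9: Q-U = 22 → W
  i=10: D-F = 24 → Y
  i=11: P-S = 23 → X
  i=12: S-C = 16 → Q
  i=13: R-T = 24 → Y
  i=14: O-A = 14 → O
  i=15: S-D = 15 → P
  i=16: W-A = 22 → W
  i=17: B-D = 24 → Y
  i=18: X-A = 23 → X
  i=19: E-O = 16 → Q
  i=20: P-R = 24 → Y
  i=21: D-P = 14 → O
  i=22: B-M = 15 → P
  shifts repeat with period 7: OPWYXQY

OPWYXQY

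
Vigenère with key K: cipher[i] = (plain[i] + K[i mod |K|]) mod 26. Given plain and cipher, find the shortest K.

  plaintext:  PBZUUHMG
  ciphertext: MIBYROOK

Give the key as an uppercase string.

  i= 0: M-P = 23 → X
  i= 1: I-B =  7 → H
  i= 2: B-Z =  2 → C
  i= 3: Y-U =  4 → E
  i= 4: R-U = 23 → X
  i= 5: O-H =  7 → H
  i= 6: O-M =  2 → C
  i= 7: K-G =  4 → E
  shifts repeat with period 4: XHCE

XHCE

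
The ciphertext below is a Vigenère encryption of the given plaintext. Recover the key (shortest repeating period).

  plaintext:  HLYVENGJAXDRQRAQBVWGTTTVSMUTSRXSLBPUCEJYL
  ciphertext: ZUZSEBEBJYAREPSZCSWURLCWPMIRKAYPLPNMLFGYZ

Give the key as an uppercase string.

  i= 0: Z-H = 18 → S
  i= 1: U-L =  9 → J
  i= 2: Z-Y =  1 → B
  i= 3: S-V = 23 → X
  i= 4: E-E =  0 → A
  i= 5: B-N = 14 → O
  i= 6: E-G = 24 → Y
  i= 7: B-J = 18 → S
  i= 8: J-A =  9 → J
  i= 9: Y-X =  1 → B
  i=10: A-D = 23 → X
  i=11: R-R =  0 → A
  i=12: E-Q = 14 → O
  i=13: P-R = 24 → Y
  i=14: S-A = 18 → S
  i=15: Z-Q =  9 → J
  i=16: C-B =  1 → B
  i=17: S-V = 23 → X
  i=18: W-W =  0 → A
  i=19: U-G = 14 → O
  i=20: R-T = 24 → Y
  i=21: L-T = 18 → S
  i=22: C-T =  9 → J
  i=23: W-V =  1 → B
  i=24: P-S = 23 → X
  i=25: M-M =  0 → A
  i=26: I-U = 14 → O
  i=27: R-T = 24 → Y
  i=28: K-S = 18 → S
  i=29: A-R =  9 → J
  i=30: Y-X =  1 → B
  i=31: P-S = 23 → X
  i=32: L-L =  0 → A
  i=33: P-B = 14 → O
  i=34: N-P = 24 → Y
  i=35: M-U = 18 → S
  i=36: L-C =  9 → J
  i=37: F-E =  1 → B
  i=38: G-J = 23 → X
  i=39: Y-Y =  0 → A
  i=40: Z-L = 14 → O
  shifts repeat with period 7: SJBXAOY

SJBXAOY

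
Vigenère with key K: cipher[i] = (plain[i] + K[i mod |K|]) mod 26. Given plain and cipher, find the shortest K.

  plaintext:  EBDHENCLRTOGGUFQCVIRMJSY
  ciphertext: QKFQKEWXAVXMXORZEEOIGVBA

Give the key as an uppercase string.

MJCJGRU

  i= 0: Q-E = 12 → M
  i= 1: K-B =  9 → J
  i= 2: F-D =  2 → C
  i= 3: Q-H =  9 → J
  i= 4: K-E =  6 → G
  i= 5: E-N = 17 → R
  i= 6: W-C = 20 → U
  i= 7: X-L = 12 → M
  i= 8: A-R =  9 → J
  i= 9: V-T =  2 → C
  i=10: X-O =  9 → J
  i=11: M-G =  6 → G
  i=12: X-G = 17 → R
  i=13: O-U = 20 → U
  i=14: R-F = 12 → M
  i=15: Z-Q =  9 → J
  i=16: E-C =  2 → C
  i=17: E-V =  9 → J
  i=18: O-I =  6 → G
  i=19: I-R = 17 → R
  i=20: G-M = 20 → U
  i=21: V-J = 12 → M
  i=22: B-S =  9 → J
  i=23: A-Y =  2 → C
  shifts repeat with period 7: MJCJGRU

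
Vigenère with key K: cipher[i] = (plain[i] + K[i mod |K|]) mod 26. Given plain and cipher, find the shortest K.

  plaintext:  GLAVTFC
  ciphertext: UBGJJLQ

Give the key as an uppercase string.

  i= 0: U-G = 14 → O
  i= 1: B-L = 16 → Q
  i= 2: G-A =  6 → G
  i= 3: J-V = 14 → O
  i= 4: J-T = 16 → Q
  i= 5: L-F =  6 → G
  i= 6: Q-C = 14 → O
  shifts repeat with period 3: OQG

OQG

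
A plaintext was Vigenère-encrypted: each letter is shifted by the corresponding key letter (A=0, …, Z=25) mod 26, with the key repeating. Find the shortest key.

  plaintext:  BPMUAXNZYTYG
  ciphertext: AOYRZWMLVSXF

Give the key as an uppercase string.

ZZMXZ

  i= 0: A-B = 25 → Z
  i= 1: O-P = 25 → Z
  i= 2: Y-M = 12 → M
  i= 3: R-U = 23 → X
  i= 4: Z-A = 25 → Z
  i= 5: W-X = 25 → Z
  i= 6: M-N = 25 → Z
  i= 7: L-Z = 12 → M
  i= 8: V-Y = 23 → X
  i= 9: S-T = 25 → Z
  i=10: X-Y = 25 → Z
  i=11: F-G = 25 → Z
  shifts repeat with period 5: ZZMXZ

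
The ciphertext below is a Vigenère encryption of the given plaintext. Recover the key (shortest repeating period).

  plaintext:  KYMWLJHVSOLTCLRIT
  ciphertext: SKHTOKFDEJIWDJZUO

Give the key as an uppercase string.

  i= 0: S-K =  8 → I
  i= 1: K-Y = 12 → M
  i= 2: H-M = 21 → V
  i= 3: T-W = 23 → X
  i= 4: O-L =  3 → D
  i= 5: K-J =  1 → B
  i= 6: F-H = 24 → Y
  i= 7: D-V =  8 → I
  i= 8: E-S = 12 → M
  i= 9: J-O = 21 → V
  i=10: I-L = 23 → X
  i=11: W-T =  3 → D
  i=12: D-C =  1 → B
  i=13: J-L = 24 → Y
  i=14: Z-R =  8 → I
  i=15: U-I = 12 → M
  i=16: O-T = 21 → V
  shifts repeat with period 7: IMVXDBY

IMVXDBY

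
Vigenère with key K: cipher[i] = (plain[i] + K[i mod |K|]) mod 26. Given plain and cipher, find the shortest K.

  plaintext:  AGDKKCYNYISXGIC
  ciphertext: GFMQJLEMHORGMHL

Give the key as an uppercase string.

  i= 0: G-A =  6 → G
  i= 1: F-G = 25 → Z
  i= 2: M-D =  9 → J
  i= 3: Q-K =  6 → G
  i= 4: J-K = 25 → Z
  i= 5: L-C =  9 → J
  i= 6: E-Y =  6 → G
  i= 7: M-N = 25 → Z
  i= 8: H-Y =  9 → J
  i= 9: O-I =  6 → G
  i=10: R-S = 25 → Z
  i=11: G-X =  9 → J
  i=12: M-G =  6 → G
  i=13: H-I = 25 → Z
  i=14: L-C =  9 → J
  shifts repeat with period 3: GZJ

GZJ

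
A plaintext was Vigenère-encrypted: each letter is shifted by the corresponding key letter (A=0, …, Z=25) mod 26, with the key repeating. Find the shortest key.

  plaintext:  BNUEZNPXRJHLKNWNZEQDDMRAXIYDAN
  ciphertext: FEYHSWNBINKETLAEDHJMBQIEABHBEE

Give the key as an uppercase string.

  i= 0: F-B =  4 → E
  i= 1: E-N = 17 → R
  i= 2: Y-U =  4 → E
  i= 3: H-E =  3 → D
  i= 4: S-Z = 19 → T
  i= 5: W-N =  9 → J
  i= 6: N-P = 24 → Y
  i= 7: B-X =  4 → E
  i= 8: I-R = 17 → R
  i= 9: N-J =  4 → E
  i=10: K-H =  3 → D
  i=11: E-L = 19 → T
  i=12: T-K =  9 → J
  i=13: L-N = 24 → Y
  i=14: A-W =  4 → E
  i=15: E-N = 17 → R
  i=16: D-Z =  4 → E
  i=17: H-E =  3 → D
  i=18: J-Q = 19 → T
  i=19: M-D =  9 → J
  i=20: B-D = 24 → Y
  i=21: Q-M =  4 → E
  i=22: I-R = 17 → R
  i=23: E-A =  4 → E
  i=24: A-X =  3 → D
  i=25: B-I = 19 → T
  i=26: H-Y =  9 → J
  i=27: B-D = 24 → Y
  i=28: E-A =  4 → E
  i=29: E-N = 17 → R
  shifts repeat with period 7: EREDTJY

EREDTJY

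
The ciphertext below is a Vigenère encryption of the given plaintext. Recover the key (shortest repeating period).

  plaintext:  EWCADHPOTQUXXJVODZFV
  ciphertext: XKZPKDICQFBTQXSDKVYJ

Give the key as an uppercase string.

  i= 0: X-E = 19 → T
  i= 1: K-W = 14 → O
  i= 2: Z-C = 23 → X
  i= 3: P-A = 15 → P
  i= 4: K-D =  7 → H
  i= 5: D-H = 22 → W
  i= 6: I-P = 19 → T
  i= 7: C-O = 14 → O
  i= 8: Q-T = 23 → X
  i= 9: F-Q = 15 → P
  i=10: B-U =  7 → H
  i=11: T-X = 22 → W
  i=12: Q-X = 19 → T
  i=13: X-J = 14 → O
  i=14: S-V = 23 → X
  i=15: D-O = 15 → P
  i=16: K-D =  7 → H
  i=17: V-Z = 22 → W
  i=18: Y-F = 19 → T
  i=19: J-V = 14 → O
  shifts repeat with period 6: TOXPHW

TOXPHW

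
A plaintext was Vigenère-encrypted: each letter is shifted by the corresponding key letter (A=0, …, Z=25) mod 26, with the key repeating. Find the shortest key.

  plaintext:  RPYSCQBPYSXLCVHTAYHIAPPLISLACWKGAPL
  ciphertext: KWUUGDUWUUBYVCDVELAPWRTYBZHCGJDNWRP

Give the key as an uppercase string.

THWCEN

  i= 0: K-R = 19 → T
  i= 1: W-P =  7 → H
  i= 2: U-Y = 22 → W
  i= 3: U-S =  2 → C
  i= 4: G-C =  4 → E
  i= 5: D-Q = 13 → N
  i= 6: U-B = 19 → T
  i= 7: W-P =  7 → H
  i= 8: U-Y = 22 → W
  i= 9: U-S =  2 → C
  i=10: B-X =  4 → E
  i=11: Y-L = 13 → N
  i=12: V-C = 19 → T
  i=13: C-V =  7 → H
  i=14: D-H = 22 → W
  i=15: V-T =  2 → C
  i=16: E-A =  4 → E
  i=17: L-Y = 13 → N
  i=18: A-H = 19 → T
  i=19: P-I =  7 → H
  i=20: W-A = 22 → W
  i=21: R-P =  2 → C
  i=22: T-P =  4 → E
  i=23: Y-L = 13 → N
  i=24: B-I = 19 → T
  i=25: Z-S =  7 → H
  i=26: H-L = 22 → W
  i=27: C-A =  2 → C
  i=28: G-C =  4 → E
  i=29: J-W = 13 → N
  i=30: D-K = 19 → T
  i=31: N-G =  7 → H
  i=32: W-A = 22 → W
  i=33: R-P =  2 → C
  i=34: P-L =  4 → E
  shifts repeat with period 6: THWCEN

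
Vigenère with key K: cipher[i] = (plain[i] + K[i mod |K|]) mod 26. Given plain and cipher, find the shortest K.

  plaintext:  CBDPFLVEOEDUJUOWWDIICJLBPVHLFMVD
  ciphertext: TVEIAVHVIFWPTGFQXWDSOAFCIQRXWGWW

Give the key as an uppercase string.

  i= 0: T-C = 17 → R
  i= 1: V-B = 20 → U
  i= 2: E-D =  1 → B
  i= 3: I-P = 19 → T
  i= 4: A-F = 21 → V
  i= 5: V-L = 10 → K
  i= 6: H-V = 12 → M
  i= 7: V-E = 17 → R
  i= 8: I-O = 20 → U
  i= 9: F-E =  1 → B
  i=10: W-D = 19 → T
  i=11: P-U = 21 → V
  i=12: T-J = 10 → K
  i=13: G-U = 12 → M
  i=14: F-O = 17 → R
  i=15: Q-W = 20 → U
  i=16: X-W =  1 → B
  i=17: W-D = 19 → T
  i=18: D-I = 21 → V
  i=19: S-I = 10 → K
  i=20: O-C = 12 → M
  i=21: A-J = 17 → R
  i=22: F-L = 20 → U
  i=23: C-B =  1 → B
  i=24: I-P = 19 → T
  i=25: Q-V = 21 → V
  i=26: R-H = 10 → K
  i=27: X-L = 12 → M
  i=28: W-F = 17 → R
  i=29: G-M = 20 → U
  i=30: W-V =  1 → B
  i=31: W-D = 19 → T
  shifts repeat with period 7: RUBTVKM

RUBTVKM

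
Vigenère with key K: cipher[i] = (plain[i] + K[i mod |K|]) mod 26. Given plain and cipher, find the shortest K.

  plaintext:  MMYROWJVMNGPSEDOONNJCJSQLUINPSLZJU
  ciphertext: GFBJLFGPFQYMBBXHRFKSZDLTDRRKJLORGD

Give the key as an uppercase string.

UTDSXJX

  i= 0: G-M = 20 → U
  i= 1: F-M = 19 → T
  i= 2: B-Y =  3 → D
  i= 3: J-R = 18 → S
  i= 4: L-O = 23 → X
  i= 5: F-W =  9 → J
  i= 6: G-J = 23 → X
  i= 7: P-V = 20 → U
  i= 8: F-M = 19 → T
  i= 9: Q-N =  3 → D
  i=10: Y-G = 18 → S
  i=11: M-P = 23 → X
  i=12: B-S =  9 → J
  i=13: B-E = 23 → X
  i=14: X-D = 20 → U
  i=15: H-O = 19 → T
  i=16: R-O =  3 → D
  i=17: F-N = 18 → S
  i=18: K-N = 23 → X
  i=19: S-J =  9 → J
  i=20: Z-C = 23 → X
  i=21: D-J = 20 → U
  i=22: L-S = 19 → T
  i=23: T-Q =  3 → D
  i=24: D-L = 18 → S
  i=25: R-U = 23 → X
  i=26: R-I =  9 → J
  i=27: K-N = 23 → X
  i=28: J-P = 20 → U
  i=29: L-S = 19 → T
  i=30: O-L =  3 → D
  i=31: R-Z = 18 → S
  i=32: G-J = 23 → X
  i=33: D-U =  9 → J
  shifts repeat with period 7: UTDSXJX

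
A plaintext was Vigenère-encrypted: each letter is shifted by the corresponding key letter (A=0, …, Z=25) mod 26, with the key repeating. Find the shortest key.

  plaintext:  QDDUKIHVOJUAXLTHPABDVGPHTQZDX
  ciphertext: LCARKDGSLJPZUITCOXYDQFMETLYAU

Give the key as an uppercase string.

VZXXA

  i= 0: L-Q = 21 → V
  i= 1: C-D = 25 → Z
  i= 2: A-D = 23 → X
  i= 3: R-U = 23 → X
  i= 4: K-K =  0 → A
  i= 5: D-I = 21 → V
  i= 6: G-H = 25 → Z
  i= 7: S-V = 23 → X
  i= 8: L-O = 23 → X
  i= 9: J-J =  0 → A
  i=10: P-U = 21 → V
  i=11: Z-A = 25 → Z
  i=12: U-X = 23 → X
  i=13: I-L = 23 → X
  i=14: T-T =  0 → A
  i=15: C-H = 21 → V
  i=16: O-P = 25 → Z
  i=17: X-A = 23 → X
  i=18: Y-B = 23 → X
  i=19: D-D =  0 → A
  i=20: Q-V = 21 → V
  i=21: F-G = 25 → Z
  i=22: M-P = 23 → X
  i=23: E-H = 23 → X
  i=24: T-T =  0 → A
  i=25: L-Q = 21 → V
  i=26: Y-Z = 25 → Z
  i=27: A-D = 23 → X
  i=28: U-X = 23 → X
  shifts repeat with period 5: VZXXA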